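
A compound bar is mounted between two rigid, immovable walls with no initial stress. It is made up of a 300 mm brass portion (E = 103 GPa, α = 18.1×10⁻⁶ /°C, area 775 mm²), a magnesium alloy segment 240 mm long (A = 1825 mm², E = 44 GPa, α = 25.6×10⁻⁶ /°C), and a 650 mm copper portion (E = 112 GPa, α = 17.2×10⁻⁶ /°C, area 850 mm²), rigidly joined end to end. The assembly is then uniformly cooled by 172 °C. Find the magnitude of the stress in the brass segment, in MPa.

σ ≈ 372 MPa (tensile)

Free thermal contraction of the whole bar: Σ αᵢΔT Lᵢ = 18.1×10⁻⁶×172×300 + 25.6×10⁻⁶×172×240 + 17.2×10⁻⁶×172×650 = 3.914 mm.
Since the ends are fixed, an axial force P builds up, equal in every segment, with P · Σ Lᵢ/(AᵢEᵢ) = δ_free.
The series flexibility is Σ Lᵢ/(AᵢEᵢ) = 300/(775×103×10³) + 240/(1825×44×10³) + 650/(850×112×10³) = 1.357×10⁻⁵ mm/N.
Hence P = δ_free / Σ(L/AE) = 3.914/1.357×10⁻⁵ = 288.3 kN (tensile).
σ_{brass} = P / A = 288300 / 775 = 372 MPa.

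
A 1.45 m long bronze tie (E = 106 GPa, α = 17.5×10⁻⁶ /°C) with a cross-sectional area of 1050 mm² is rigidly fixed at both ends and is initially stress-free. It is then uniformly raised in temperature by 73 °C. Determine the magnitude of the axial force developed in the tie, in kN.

Full restraint means ε = 0, so the stress is σ = EαΔT = 106×10³ × 17.5×10⁻⁶ × 73 = 135.4 MPa.
Then P = σA = 135.4 × 1050 mm² = 142.2 kN, compressive.

P ≈ 142 kN (compressive)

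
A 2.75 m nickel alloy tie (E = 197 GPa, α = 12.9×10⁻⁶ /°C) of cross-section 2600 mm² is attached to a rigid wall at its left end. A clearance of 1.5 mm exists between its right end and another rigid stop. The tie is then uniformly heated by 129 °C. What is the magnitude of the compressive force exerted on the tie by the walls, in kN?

Free thermal elongation = αΔT L = 12.9×10⁻⁶ × 129 × 2750 = 4.576 mm.
The gap closes (δ_free > 1.5 mm) and the wall then resists a further 4.576 − 1.5 = 3.076 mm of expansion.
That suppressed elongation corresponds to σ = E·Δ/L = 197×10³ × 3.076/2750 = 220.4 MPa.
Force on the wall = σA = 220.4 × 2600 mm² = 573 kN.

P ≈ 573 kN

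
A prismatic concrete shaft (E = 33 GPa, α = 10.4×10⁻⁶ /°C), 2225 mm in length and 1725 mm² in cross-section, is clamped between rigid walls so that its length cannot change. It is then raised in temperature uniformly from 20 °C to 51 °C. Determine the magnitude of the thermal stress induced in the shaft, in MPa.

σ ≈ 10.6 MPa (compressive)

With length fixed, the mechanical strain must cancel the thermal strain αΔT = 10.4×10⁻⁶ × 31 = 322.4×10⁻⁶.
σ = EαΔT = 33×10³ × 10.4×10⁻⁶ × 31 = 10.64 MPa (compressive; the shaft is trying to expand).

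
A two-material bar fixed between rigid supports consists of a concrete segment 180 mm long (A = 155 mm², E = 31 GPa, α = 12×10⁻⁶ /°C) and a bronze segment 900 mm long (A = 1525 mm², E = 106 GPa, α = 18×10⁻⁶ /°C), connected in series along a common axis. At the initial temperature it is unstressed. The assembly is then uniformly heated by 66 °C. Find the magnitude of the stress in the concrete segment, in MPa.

σ ≈ 182 MPa (compressive)

Free thermal expansion of the whole bar: Σ αᵢΔT Lᵢ = 12×10⁻⁶×66×180 + 18×10⁻⁶×66×900 = 1.212 mm.
The walls prevent any net length change, so an axial force P (same in every segment) develops. Compatibility: P · Σ Lᵢ/(AᵢEᵢ) = δ_free.
Σ Lᵢ/(AᵢEᵢ) = 180/(155×31×10³) + 900/(1525×106×10³) = 4.303×10⁻⁵ mm/N.
So P = 1.212 / 4.303×10⁻⁵ = 28.16 kN, compressive.
σ_{concrete} = P / A = 28160 / 155 = 181.7 MPa.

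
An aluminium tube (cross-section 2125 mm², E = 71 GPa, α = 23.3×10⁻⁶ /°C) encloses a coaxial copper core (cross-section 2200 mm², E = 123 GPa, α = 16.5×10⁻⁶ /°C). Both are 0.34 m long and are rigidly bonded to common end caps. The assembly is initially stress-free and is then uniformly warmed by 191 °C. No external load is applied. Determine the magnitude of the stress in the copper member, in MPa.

σ ≈ 57.2 MPa (tensile)

Both members must finish at the same length. With the larger α, the aluminium tends to over-expand; the plates restrain it, putting the aluminium in compression and the copper in tension. With no external load the two internal forces are equal and opposite, magnitude P.
Setting the final lengths equal and cancelling L: (α₁ − α₂)ΔT = P/(A₁E₁) + P/(A₂E₂).
|α₁ − α₂|·ΔT = 6.8×10⁻⁶ × 191 = 0.001299.
1/(A₁E₁) + 1/(A₂E₂) = 1/(2125×71×10³) + 1/(2200×123×10³) = 1.032×10⁻⁸ N⁻¹.
P = 0.001299 / 1.032×10⁻⁸ = 125800 N = 125.8 kN.
σ_{copper} = P/A₂ = 125800/2200 = 57.19 MPa, tensile.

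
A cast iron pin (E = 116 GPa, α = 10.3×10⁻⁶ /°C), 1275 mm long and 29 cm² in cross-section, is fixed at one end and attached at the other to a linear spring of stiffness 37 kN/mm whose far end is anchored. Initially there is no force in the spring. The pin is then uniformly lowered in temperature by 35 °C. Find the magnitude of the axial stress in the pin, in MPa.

The unrestrained thermal change is αΔT L = 10.3×10⁻⁶ × 35 × 1275 = 0.4596 mm.
With a force P in the spring, the elastic change of the pin is PL/(AE) and that of the spring is P/k; compatibility requires their sum to equal δ_free.
P [ L/(AE) + 1/k ] = δ_free → P [ 1275/(2900×116×10³) + 1/(37×10³) ] = 0.4596.
P = 0.4596 / 3.082×10⁻⁵ = 14910 N.
σ = P/A = 14910/2900 = 5.143 MPa.

σ ≈ 5.14 MPa (tensile)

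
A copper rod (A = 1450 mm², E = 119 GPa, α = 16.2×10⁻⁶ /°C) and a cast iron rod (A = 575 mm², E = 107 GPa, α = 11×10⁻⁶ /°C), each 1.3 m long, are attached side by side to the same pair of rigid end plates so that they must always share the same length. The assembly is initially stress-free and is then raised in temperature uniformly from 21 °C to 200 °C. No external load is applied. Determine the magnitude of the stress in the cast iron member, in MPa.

σ ≈ 73.4 MPa (tensile)

Equilibrium of a rigid end plate with no external load gives equal and opposite internal forces ±P in the two members. Since α_{copper} > α_{cast iron}, heating drives the copper into compression and the cast iron into tension.
Equating the net (thermal + elastic) strains gives |α₁ − α₂|·ΔT = P·[1/(A₁E₁) + 1/(A₂E₂)].
|α₁ − α₂|·ΔT = 5.2×10⁻⁶ × 179 = 0.0009308.
1/(A₁E₁) + 1/(A₂E₂) = 1/(1450×119×10³) + 1/(575×107×10³) = 2.205×10⁻⁸ N⁻¹.
So P = 0.0009308 / 2.205×10⁻⁸ = 42.22 kN.
σ_{cast iron} = P/A₂ = 42220/575 = 73.42 MPa, tensile.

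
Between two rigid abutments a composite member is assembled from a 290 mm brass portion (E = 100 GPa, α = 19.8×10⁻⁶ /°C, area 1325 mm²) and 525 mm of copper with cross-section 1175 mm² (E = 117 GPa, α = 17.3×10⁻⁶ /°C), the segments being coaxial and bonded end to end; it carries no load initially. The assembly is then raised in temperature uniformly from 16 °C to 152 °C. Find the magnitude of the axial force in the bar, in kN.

Free thermal expansion of the whole bar: Σ αᵢΔT Lᵢ = 19.8×10⁻⁶×136×290 + 17.3×10⁻⁶×136×525 = 2.016 mm.
Since the ends are fixed, an axial force P builds up, equal in every segment, with P · Σ Lᵢ/(AᵢEᵢ) = δ_free.
Σ Lᵢ/(AᵢEᵢ) = 290/(1325×100×10³) + 525/(1175×117×10³) = 6.008×10⁻⁶ mm/N.
Hence P = δ_free / Σ(L/AE) = 2.016/6.008×10⁻⁶ = 335.6 kN (compressive).

P ≈ 336 kN (compressive)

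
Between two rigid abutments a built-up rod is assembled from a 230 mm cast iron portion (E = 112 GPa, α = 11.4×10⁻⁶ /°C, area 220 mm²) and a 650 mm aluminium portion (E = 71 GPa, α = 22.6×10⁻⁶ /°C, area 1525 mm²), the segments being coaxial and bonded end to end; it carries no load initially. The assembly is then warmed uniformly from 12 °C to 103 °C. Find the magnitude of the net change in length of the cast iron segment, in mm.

With the walls removed the bar would change length by δ_free = Σ αᵢΔT Lᵢ = 11.4×10⁻⁶×91×230 + 22.6×10⁻⁶×91×650 = 1.575 mm.
The rigid supports impose zero overall length change; the single axial force P common to all segments must satisfy P Σ Lᵢ/(AᵢEᵢ) = δ_free.
The series flexibility is Σ Lᵢ/(AᵢEᵢ) = 230/(220×112×10³) + 650/(1525×71×10³) = 1.534×10⁻⁵ mm/N.
So P = 1.575 / 1.534×10⁻⁵ = 102.7 kN, compressive.
For the cast iron segment, free thermal change = 11.4×10⁻⁶×91×230 = 0.2386 mm and elastic change from P = 102700×230/(220×112×10³) = 0.9588 mm; these oppose, so the net change is 0.72 mm (segment shortens).

|ΔL| ≈ 0.72 mm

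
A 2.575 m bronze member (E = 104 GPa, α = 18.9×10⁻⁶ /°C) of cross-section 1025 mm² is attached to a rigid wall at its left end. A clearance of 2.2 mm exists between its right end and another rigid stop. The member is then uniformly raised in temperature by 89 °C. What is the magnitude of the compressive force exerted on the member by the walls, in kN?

P ≈ 88.2 kN

Unrestrained expansion: δ_free = αΔT L = 18.9×10⁻⁶ × 89 × 2575 = 4.331 mm.
This exceeds the 2.2 mm gap, so the wall pushes back. The portion of expansion that must be recovered elastically is δ_free − gap = 4.331 − 2.2 = 2.131 mm.
So σ = E(δ_free − g)/L = 104×10³ × 2.131/2575 = 86.08 MPa.
Force on the wall = σA = 86.08 × 1025 mm² = 88.24 kN.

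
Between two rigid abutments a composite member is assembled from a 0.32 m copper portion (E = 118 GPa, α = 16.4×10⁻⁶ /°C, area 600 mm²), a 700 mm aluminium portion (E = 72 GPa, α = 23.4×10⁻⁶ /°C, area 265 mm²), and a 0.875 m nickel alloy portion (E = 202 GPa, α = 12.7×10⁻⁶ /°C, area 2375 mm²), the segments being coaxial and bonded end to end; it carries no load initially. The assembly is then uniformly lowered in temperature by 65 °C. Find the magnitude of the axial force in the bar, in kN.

Free thermal contraction of the whole bar: Σ αᵢΔT Lᵢ = 16.4×10⁻⁶×65×320 + 23.4×10⁻⁶×65×700 + 12.7×10⁻⁶×65×875 = 2.128 mm.
The walls prevent any net length change, so an axial force P (same in every segment) develops. Compatibility: P · Σ Lᵢ/(AᵢEᵢ) = δ_free.
The series flexibility is Σ Lᵢ/(AᵢEᵢ) = 320/(600×118×10³) + 700/(265×72×10³) + 875/(2375×202×10³) = 4.303×10⁻⁵ mm/N.
Hence P = δ_free / Σ(L/AE) = 2.128/4.303×10⁻⁵ = 49.46 kN (tensile).

P ≈ 49.5 kN (tensile)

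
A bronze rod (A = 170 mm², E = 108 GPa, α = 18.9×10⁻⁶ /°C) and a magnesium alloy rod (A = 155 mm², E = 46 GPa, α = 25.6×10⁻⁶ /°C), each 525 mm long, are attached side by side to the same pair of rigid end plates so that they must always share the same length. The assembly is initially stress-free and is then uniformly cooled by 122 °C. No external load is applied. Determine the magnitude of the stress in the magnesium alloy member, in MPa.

Both members must finish at the same length. With the larger α, the magnesium alloy tends to over-contract; the plates restrain it, putting the magnesium alloy in tension and the bronze in compression. With no external load the two internal forces are equal and opposite, magnitude P.
Compatibility of the two members (thermal + elastic change equal): (α₁ − α₂)ΔT = P·[1/(A₁E₁) + 1/(A₂E₂)].
|α₁ − α₂|·ΔT = 6.7×10⁻⁶ × 122 = 0.0008174.
1/(A₁E₁) + 1/(A₂E₂) = 1/(170×108×10³) + 1/(155×46×10³) = 1.947×10⁻⁷ N⁻¹.
P = 0.0008174 / 1.947×10⁻⁷ = 4198 N = 4.198 kN.
σ_{magnesium alloy} = P/A₂ = 4198/155 = 27.08 MPa, tensile.

σ ≈ 27.1 MPa (tensile)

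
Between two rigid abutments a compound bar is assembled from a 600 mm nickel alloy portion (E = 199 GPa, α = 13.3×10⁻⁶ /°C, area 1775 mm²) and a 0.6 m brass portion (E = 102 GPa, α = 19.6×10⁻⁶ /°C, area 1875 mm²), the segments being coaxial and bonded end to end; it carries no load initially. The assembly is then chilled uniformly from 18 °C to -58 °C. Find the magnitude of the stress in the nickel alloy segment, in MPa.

σ ≈ 175 MPa (tensile)

With the walls removed the bar would change length by δ_free = Σ αᵢΔT Lᵢ = 13.3×10⁻⁶×76×600 + 19.6×10⁻⁶×76×600 = 1.5 mm.
The rigid supports impose zero overall length change; the single axial force P common to all segments must satisfy P Σ Lᵢ/(AᵢEᵢ) = δ_free.
Σ Lᵢ/(AᵢEᵢ) = 600/(1775×199×10³) + 600/(1875×102×10³) = 4.836×10⁻⁶ mm/N.
So P = 1.5 / 4.836×10⁻⁶ = 310.2 kN, tensile.
σ_{nickel alloy} = P / A = 310200 / 1775 = 174.8 MPa.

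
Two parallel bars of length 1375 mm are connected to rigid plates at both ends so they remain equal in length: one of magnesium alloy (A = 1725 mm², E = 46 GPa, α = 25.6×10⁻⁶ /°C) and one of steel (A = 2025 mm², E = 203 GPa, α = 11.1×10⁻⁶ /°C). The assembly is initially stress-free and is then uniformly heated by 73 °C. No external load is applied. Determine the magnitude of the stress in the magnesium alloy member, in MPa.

σ ≈ 40.8 MPa (compressive)

Both members must finish at the same length. With the larger α, the magnesium alloy tends to over-expand; the plates restrain it, putting the magnesium alloy in compression and the steel in tension. With no external load the two internal forces are equal and opposite, magnitude P.
Equating the net (thermal + elastic) strains gives |α₁ − α₂|·ΔT = P·[1/(A₁E₁) + 1/(A₂E₂)].
|α₁ − α₂|·ΔT = 14.5×10⁻⁶ × 73 = 0.001059.
1/(A₁E₁) + 1/(A₂E₂) = 1/(1725×46×10³) + 1/(2025×203×10³) = 1.504×10⁻⁸ N⁻¹.
So P = 0.001059 / 1.504×10⁻⁸ = 70.4 kN.
σ_{magnesium alloy} = P/A₁ = 70400/1725 = 40.81 MPa, compressive.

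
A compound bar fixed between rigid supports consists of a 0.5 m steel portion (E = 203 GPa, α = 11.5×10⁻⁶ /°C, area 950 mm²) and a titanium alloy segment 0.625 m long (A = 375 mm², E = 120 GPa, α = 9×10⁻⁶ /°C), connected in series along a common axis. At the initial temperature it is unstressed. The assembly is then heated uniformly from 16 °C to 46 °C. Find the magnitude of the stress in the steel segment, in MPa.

If the supports were absent, the total length change would be Σ αᵢΔT Lᵢ = 11.5×10⁻⁶×30×500 + 9×10⁻⁶×30×625 = 0.3412 mm.
The rigid supports impose zero overall length change; the single axial force P common to all segments must satisfy P Σ Lᵢ/(AᵢEᵢ) = δ_free.
Σ Lᵢ/(AᵢEᵢ) = 500/(950×203×10³) + 625/(375×120×10³) = 1.648×10⁻⁵ mm/N.
Hence P = δ_free / Σ(L/AE) = 0.3412/1.648×10⁻⁵ = 20.7 kN (compressive).
σ_{steel} = P / A = 20700 / 950 = 21.79 MPa.

σ ≈ 21.8 MPa (compressive)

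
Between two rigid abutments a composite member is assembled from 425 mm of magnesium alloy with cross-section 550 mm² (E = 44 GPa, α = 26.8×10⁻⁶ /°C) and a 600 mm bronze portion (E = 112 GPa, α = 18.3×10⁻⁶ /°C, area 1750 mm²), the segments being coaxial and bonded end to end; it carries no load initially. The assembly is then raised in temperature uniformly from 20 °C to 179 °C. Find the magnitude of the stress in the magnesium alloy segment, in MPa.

If the supports were absent, the total length change would be Σ αᵢΔT Lᵢ = 26.8×10⁻⁶×159×425 + 18.3×10⁻⁶×159×600 = 3.557 mm.
The rigid supports impose zero overall length change; the single axial force P common to all segments must satisfy P Σ Lᵢ/(AᵢEᵢ) = δ_free.
Σ Lᵢ/(AᵢEᵢ) = 425/(550×44×10³) + 600/(1750×112×10³) = 2.062×10⁻⁵ mm/N.
So P = 3.557 / 2.062×10⁻⁵ = 172.5 kN, compressive.
σ_{magnesium alloy} = P / A = 172500 / 550 = 313.6 MPa.

σ ≈ 314 MPa (compressive)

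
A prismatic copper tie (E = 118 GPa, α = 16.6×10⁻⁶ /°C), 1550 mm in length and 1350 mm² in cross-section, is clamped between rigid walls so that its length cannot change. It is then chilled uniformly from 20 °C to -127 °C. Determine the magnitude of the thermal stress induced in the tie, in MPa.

Because both ends are immovable the net strain is zero, and the suppressed thermal strain is αΔT = 16.6×10⁻⁶ × 147 = 2440.2×10⁻⁶.
The stress required to suppress this strain is σ = Eε = 118×10³ × 2440.2×10⁻⁶ = 287.9 MPa, tensile since the tie is trying to contract.

σ ≈ 288 MPa (tensile)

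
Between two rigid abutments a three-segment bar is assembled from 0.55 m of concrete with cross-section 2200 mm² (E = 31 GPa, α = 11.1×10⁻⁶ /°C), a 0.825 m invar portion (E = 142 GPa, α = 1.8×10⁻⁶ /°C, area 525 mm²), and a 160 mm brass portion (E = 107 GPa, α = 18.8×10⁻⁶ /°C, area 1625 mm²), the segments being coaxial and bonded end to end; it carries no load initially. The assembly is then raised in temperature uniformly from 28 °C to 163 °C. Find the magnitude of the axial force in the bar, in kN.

With the walls removed the bar would change length by δ_free = Σ αᵢΔT Lᵢ = 11.1×10⁻⁶×135×550 + 1.8×10⁻⁶×135×825 + 18.8×10⁻⁶×135×160 = 1.431 mm.
The walls prevent any net length change, so an axial force P (same in every segment) develops. Compatibility: P · Σ Lᵢ/(AᵢEᵢ) = δ_free.
The series flexibility is Σ Lᵢ/(AᵢEᵢ) = 550/(2200×31×10³) + 825/(525×142×10³) + 160/(1625×107×10³) = 2.005×10⁻⁵ mm/N.
P = 1.431 / 2.005×10⁻⁵ = 71350 N = 71.35 kN, compressive.

P ≈ 71.4 kN (compressive)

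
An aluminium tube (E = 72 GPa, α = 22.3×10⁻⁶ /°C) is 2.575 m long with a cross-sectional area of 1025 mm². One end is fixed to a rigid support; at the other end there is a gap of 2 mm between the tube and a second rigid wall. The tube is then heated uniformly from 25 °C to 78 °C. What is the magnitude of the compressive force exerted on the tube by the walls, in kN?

Unrestrained expansion: δ_free = αΔT L = 22.3×10⁻⁶ × 53 × 2575 = 3.043 mm.
After closing the 2 mm clearance, 3.043 − 2 = 1.043 mm of expansion remains to be suppressed by the wall.
Compatibility: PL/(AE) = 1.043 mm, so σ = P/A = E × (1.043/2575) = 29.17 MPa.
Force on the wall = σA = 29.17 × 1025 mm² = 29.9 kN.

P ≈ 29.9 kN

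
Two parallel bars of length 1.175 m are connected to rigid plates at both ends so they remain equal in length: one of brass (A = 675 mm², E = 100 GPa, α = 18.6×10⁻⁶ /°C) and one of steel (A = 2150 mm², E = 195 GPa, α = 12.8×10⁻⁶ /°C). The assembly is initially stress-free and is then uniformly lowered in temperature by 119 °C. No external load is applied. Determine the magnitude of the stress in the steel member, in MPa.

Equilibrium of a rigid end plate with no external load gives equal and opposite internal forces ±P in the two members. Since α_{brass} > α_{steel}, cooling drives the brass into tension and the steel into compression.
Equating the net (thermal + elastic) strains gives |α₁ − α₂|·ΔT = P·[1/(A₁E₁) + 1/(A₂E₂)].
|α₁ − α₂|·ΔT = 5.8×10⁻⁶ × 119 = 0.0006902.
1/(A₁E₁) + 1/(A₂E₂) = 1/(675×100×10³) + 1/(2150×195×10³) = 1.72×10⁻⁸ N⁻¹.
P = 0.0006902 / 1.72×10⁻⁸ = 40130 N = 40.13 kN.
σ_{steel} = P/A₂ = 40130/2150 = 18.66 MPa, compressive.

σ ≈ 18.7 MPa (compressive)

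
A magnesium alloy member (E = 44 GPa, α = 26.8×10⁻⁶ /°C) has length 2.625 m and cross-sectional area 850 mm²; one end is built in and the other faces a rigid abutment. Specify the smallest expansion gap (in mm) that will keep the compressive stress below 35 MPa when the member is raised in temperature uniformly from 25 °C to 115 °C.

g ≈ 4.24 mm

With no wall the member would lengthen by αΔT L = 26.8×10⁻⁶ × 90 × 2625 = 6.332 mm.
A stress of 35 MPa corresponds to the wall pushing the member back by σL/E = 35×2625/(44×10³) = 2.088 mm.
So the gap has to take up the difference, g_min = δ_free − σL/E = 6.332 − 2.088 = 4.243 mm.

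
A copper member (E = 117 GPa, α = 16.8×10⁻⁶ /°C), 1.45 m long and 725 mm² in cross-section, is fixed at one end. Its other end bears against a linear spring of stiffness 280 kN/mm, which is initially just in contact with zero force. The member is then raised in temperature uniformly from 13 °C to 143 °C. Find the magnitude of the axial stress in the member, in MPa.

The unrestrained thermal change is αΔT L = 16.8×10⁻⁶ × 130 × 1450 = 3.167 mm.
Let P be the compressive force at the spring. The member shortens elastically by PL/(AE) and the spring compresses by P/k; together these equal δ_free.
So P = δ_free / [L/(AE) + 1/k] = 3.167 / [ 1450/(725×117×10³) + 1/(280×10³) ].
P = 3.167 / 2.067×10⁻⁵ = 153200 N.
σ = P/A = 153200/725 = 211.4 MPa.

σ ≈ 211 MPa (compressive)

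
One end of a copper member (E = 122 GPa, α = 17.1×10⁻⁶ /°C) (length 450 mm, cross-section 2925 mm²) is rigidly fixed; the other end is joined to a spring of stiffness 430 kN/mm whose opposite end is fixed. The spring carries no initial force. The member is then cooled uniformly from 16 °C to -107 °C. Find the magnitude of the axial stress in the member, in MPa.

The unrestrained thermal change is αΔT L = 17.1×10⁻⁶ × 123 × 450 = 0.9465 mm.
Let P be the tensile force in the spring. The member extends elastically by PL/(AE) and the spring stretches by P/k; together these equal δ_free.
P [ L/(AE) + 1/k ] = δ_free → P [ 450/(2925×122×10³) + 1/(430×10³) ] = 0.9465.
P = 0.9465 / 3.587×10⁻⁶ = 263900 N.
σ = P/A = 263900/2925 = 90.22 MPa.

σ ≈ 90.2 MPa (tensile)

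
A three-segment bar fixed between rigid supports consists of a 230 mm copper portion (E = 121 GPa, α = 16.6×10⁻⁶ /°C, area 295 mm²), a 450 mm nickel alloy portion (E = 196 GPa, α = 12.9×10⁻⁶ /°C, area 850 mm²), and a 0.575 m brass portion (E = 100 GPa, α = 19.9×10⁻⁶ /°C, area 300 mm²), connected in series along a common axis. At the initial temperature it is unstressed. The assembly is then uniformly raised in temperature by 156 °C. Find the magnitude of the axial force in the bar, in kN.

If the supports were absent, the total length change would be Σ αᵢΔT Lᵢ = 16.6×10⁻⁶×156×230 + 12.9×10⁻⁶×156×450 + 19.9×10⁻⁶×156×575 = 3.286 mm.
The walls prevent any net length change, so an axial force P (same in every segment) develops. Compatibility: P · Σ Lᵢ/(AᵢEᵢ) = δ_free.
The series flexibility is Σ Lᵢ/(AᵢEᵢ) = 230/(295×121×10³) + 450/(850×196×10³) + 575/(300×100×10³) = 2.831×10⁻⁵ mm/N.
So P = 3.286 / 2.831×10⁻⁵ = 116.1 kN, compressive.

P ≈ 116 kN (compressive)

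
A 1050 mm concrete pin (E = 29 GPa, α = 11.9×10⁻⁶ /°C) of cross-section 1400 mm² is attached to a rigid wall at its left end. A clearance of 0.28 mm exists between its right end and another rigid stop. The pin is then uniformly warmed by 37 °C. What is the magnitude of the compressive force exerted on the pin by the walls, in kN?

If the wall were absent the pin would grow by αΔT L = 11.9×10⁻⁶ × 37 × 1050 = 0.4623 mm.
After closing the 0.28 mm clearance, 0.4623 − 0.28 = 0.1823 mm of expansion remains to be suppressed by the wall.
That suppressed elongation corresponds to σ = E·Δ/L = 29×10³ × 0.1823/1050 = 5.035 MPa.
Force on the wall = σA = 5.035 × 1400 mm² = 7.05 kN.

P ≈ 7.05 kN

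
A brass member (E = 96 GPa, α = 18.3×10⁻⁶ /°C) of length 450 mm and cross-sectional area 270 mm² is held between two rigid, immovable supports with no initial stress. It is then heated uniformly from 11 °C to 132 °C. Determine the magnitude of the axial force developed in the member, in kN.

With zero net strain, σ = E·αΔT = 96 GPa × 18.3×10⁻⁶ × 121 = 212.6 MPa.
Then P = σA = 212.6 × 270 mm² = 57.39 kN, compressive.

P ≈ 57.4 kN (compressive)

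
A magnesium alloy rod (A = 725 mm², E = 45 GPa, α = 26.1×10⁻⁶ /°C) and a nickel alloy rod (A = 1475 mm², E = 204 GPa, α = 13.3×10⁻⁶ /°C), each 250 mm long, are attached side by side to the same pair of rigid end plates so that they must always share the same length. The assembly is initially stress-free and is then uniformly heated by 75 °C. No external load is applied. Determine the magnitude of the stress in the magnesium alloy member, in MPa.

σ ≈ 39 MPa (compressive)

Equilibrium of a rigid end plate with no external load gives equal and opposite internal forces ±P in the two members. Since α_{magnesium alloy} > α_{nickel alloy}, heating drives the magnesium alloy into compression and the nickel alloy into tension.
Setting the final lengths equal and cancelling L: (α₁ − α₂)ΔT = P/(A₁E₁) + P/(A₂E₂).
|α₁ − α₂|·ΔT = 12.8×10⁻⁶ × 75 = 0.00096.
1/(A₁E₁) + 1/(A₂E₂) = 1/(725×45×10³) + 1/(1475×204×10³) = 3.397×10⁻⁸ N⁻¹.
P = 0.00096 / 3.397×10⁻⁸ = 28260 N = 28.26 kN.
σ_{magnesium alloy} = P/A₁ = 28260/725 = 38.97 MPa, compressive.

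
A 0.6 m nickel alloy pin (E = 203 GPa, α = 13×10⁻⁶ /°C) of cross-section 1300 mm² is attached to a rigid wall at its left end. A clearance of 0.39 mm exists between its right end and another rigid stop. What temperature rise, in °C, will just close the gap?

Contact occurs when the free expansion equals the gap: αΔT L = 0.39 mm.
So ΔT = g/(αL) = 0.39/(13×10⁻⁶ × 600) = 50 °C.

ΔT ≈ 50 °C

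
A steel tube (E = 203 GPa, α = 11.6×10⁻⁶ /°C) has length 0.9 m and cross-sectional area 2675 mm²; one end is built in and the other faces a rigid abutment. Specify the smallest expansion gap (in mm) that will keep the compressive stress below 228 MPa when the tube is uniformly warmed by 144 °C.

With no wall the tube would lengthen by αΔT L = 11.6×10⁻⁶ × 144 × 900 = 1.503 mm.
A stress of 228 MPa corresponds to the wall pushing the tube back by σL/E = 228×900/(203×10³) = 1.011 mm.
The gap must absorb the remainder: g_min = 1.503 − 1.011 = 0.4925 mm.

g ≈ 0.493 mm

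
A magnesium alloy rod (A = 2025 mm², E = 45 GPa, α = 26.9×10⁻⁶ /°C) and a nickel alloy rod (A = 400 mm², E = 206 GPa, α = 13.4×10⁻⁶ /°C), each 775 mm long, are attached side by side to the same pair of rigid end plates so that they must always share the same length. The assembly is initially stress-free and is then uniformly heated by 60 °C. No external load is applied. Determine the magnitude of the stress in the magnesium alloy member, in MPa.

Equilibrium of a rigid end plate with no external load gives equal and opposite internal forces ±P in the two members. Since α_{magnesium alloy} > α_{nickel alloy}, heating drives the magnesium alloy into compression and the nickel alloy into tension.
Setting the final lengths equal and cancelling L: (α₁ − α₂)ΔT = P/(A₁E₁) + P/(A₂E₂).
|α₁ − α₂|·ΔT = 13.5×10⁻⁶ × 60 = 0.00081.
1/(A₁E₁) + 1/(A₂E₂) = 1/(2025×45×10³) + 1/(400×206×10³) = 2.311×10⁻⁸ N⁻¹.
So P = 0.00081 / 2.311×10⁻⁸ = 35.05 kN.
σ_{magnesium alloy} = P/A₁ = 35050/2025 = 17.31 MPa, compressive.

σ ≈ 17.3 MPa (compressive)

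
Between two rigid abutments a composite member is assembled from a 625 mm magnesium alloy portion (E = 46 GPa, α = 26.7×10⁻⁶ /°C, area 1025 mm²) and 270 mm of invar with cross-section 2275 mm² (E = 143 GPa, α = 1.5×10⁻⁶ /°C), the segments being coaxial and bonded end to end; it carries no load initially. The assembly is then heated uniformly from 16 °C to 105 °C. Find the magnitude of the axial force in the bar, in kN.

If the supports were absent, the total length change would be Σ αᵢΔT Lᵢ = 26.7×10⁻⁶×89×625 + 1.5×10⁻⁶×89×270 = 1.521 mm.
The rigid supports impose zero overall length change; the single axial force P common to all segments must satisfy P Σ Lᵢ/(AᵢEᵢ) = δ_free.
Σ Lᵢ/(AᵢEᵢ) = 625/(1025×46×10³) + 270/(2275×143×10³) = 1.409×10⁻⁵ mm/N.
P = 1.521 / 1.409×10⁻⁵ = 108000 N = 108 kN, compressive.

P ≈ 108 kN (compressive)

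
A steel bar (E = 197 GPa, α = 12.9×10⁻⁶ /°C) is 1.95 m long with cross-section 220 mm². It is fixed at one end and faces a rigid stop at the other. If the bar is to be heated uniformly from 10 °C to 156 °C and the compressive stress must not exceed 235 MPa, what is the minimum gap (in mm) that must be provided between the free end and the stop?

Free expansion if unrestrained: δ_free = αΔT L = 12.9×10⁻⁶ × 146 × 1950 = 3.673 mm.
A stress of 235 MPa corresponds to the wall pushing the bar back by σL/E = 235×1950/(197×10³) = 2.326 mm.
So the gap has to take up the difference, g_min = δ_free − σL/E = 3.673 − 2.326 = 1.346 mm.

g ≈ 1.35 mm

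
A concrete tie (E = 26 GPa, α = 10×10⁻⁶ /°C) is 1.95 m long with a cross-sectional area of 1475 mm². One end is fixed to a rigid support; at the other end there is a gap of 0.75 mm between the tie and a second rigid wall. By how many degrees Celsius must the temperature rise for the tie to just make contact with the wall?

The gap closes when αΔT L = 0.75 mm, since the tie is still unstressed at that instant.
So ΔT = g/(αL) = 0.75/(10×10⁻⁶ × 1950) = 38.46 °C.

ΔT ≈ 38.5 °C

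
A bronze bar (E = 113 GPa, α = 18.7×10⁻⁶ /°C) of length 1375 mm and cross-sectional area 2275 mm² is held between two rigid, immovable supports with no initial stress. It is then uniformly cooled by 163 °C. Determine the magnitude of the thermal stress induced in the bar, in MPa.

The supports are rigid, so the total axial strain is zero. The restrained thermal strain is ε = αΔT = 18.7×10⁻⁶ × 163 = 3048.1×10⁻⁶.
The stress required to suppress this strain is σ = Eε = 113×10³ × 3048.1×10⁻⁶ = 344.4 MPa, tensile since the bar is trying to contract.

σ ≈ 344 MPa (tensile)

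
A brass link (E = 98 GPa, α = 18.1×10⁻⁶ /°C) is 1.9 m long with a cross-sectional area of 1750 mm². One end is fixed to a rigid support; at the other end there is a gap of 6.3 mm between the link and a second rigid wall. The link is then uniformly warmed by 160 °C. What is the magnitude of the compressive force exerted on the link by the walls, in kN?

Free thermal elongation = αΔT L = 18.1×10⁻⁶ × 160 × 1900 = 5.502 mm.
Since δ_free = 5.5 mm is less than the 6.3 mm gap, the link never touches the wall. No axial force develops.

P ≈ 0 kN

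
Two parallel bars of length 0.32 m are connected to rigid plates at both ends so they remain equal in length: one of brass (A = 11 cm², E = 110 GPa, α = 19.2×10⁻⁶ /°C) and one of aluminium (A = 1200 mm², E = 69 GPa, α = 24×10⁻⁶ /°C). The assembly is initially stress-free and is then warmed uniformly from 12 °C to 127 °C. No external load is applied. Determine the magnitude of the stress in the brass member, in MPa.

The aluminium has the larger α, so on heating it would change length more than the brass if both were free. The rigid plates force a common final length, so the aluminium is put into compression and the brass into tension, with equal and opposite forces P (no external load).
Equating the net (thermal + elastic) strains gives |α₁ − α₂|·ΔT = P·[1/(A₁E₁) + 1/(A₂E₂)].
|α₁ − α₂|·ΔT = 4.8×10⁻⁶ × 115 = 0.000552.
1/(A₁E₁) + 1/(A₂E₂) = 1/(1100×110×10³) + 1/(1200×69×10³) = 2.034×10⁻⁸ N⁻¹.
So P = 0.000552 / 2.034×10⁻⁸ = 27.14 kN.
σ_{brass} = P/A₁ = 27140/1100 = 24.67 MPa, tensile.

σ ≈ 24.7 MPa (tensile)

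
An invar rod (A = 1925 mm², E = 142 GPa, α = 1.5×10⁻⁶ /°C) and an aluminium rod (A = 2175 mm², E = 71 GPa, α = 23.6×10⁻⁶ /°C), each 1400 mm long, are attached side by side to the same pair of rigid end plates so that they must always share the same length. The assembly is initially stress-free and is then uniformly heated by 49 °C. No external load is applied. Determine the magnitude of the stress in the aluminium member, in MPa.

σ ≈ 49.1 MPa (compressive)

The aluminium has the larger α, so on heating it would change length more than the invar if both were free. The rigid plates force a common final length, so the aluminium is put into compression and the invar into tension, with equal and opposite forces P (no external load).
Equating the net (thermal + elastic) strains gives |α₁ − α₂|·ΔT = P·[1/(A₁E₁) + 1/(A₂E₂)].
|α₁ − α₂|·ΔT = 22.1×10⁻⁶ × 49 = 0.001083.
1/(A₁E₁) + 1/(A₂E₂) = 1/(1925×142×10³) + 1/(2175×71×10³) = 1.013×10⁻⁸ N⁻¹.
So P = 0.001083 / 1.013×10⁻⁸ = 106.9 kN.
σ_{aluminium} = P/A₂ = 106900/2175 = 49.13 MPa, compressive.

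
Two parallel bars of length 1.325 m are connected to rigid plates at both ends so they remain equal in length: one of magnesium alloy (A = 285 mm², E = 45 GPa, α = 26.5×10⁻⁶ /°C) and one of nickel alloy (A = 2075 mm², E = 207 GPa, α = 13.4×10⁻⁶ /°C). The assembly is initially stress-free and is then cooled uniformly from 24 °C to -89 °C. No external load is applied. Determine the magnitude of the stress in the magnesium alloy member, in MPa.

σ ≈ 64.7 MPa (tensile)

Equilibrium of a rigid end plate with no external load gives equal and opposite internal forces ±P in the two members. Since α_{magnesium alloy} > α_{nickel alloy}, cooling drives the magnesium alloy into tension and the nickel alloy into compression.
Equating the net (thermal + elastic) strains gives |α₁ − α₂|·ΔT = P·[1/(A₁E₁) + 1/(A₂E₂)].
|α₁ − α₂|·ΔT = 13.1×10⁻⁶ × 113 = 0.00148.
1/(A₁E₁) + 1/(A₂E₂) = 1/(285×45×10³) + 1/(2075×207×10³) = 8.03×10⁻⁸ N⁻¹.
So P = 0.00148 / 8.03×10⁻⁸ = 18.43 kN.
σ_{magnesium alloy} = P/A₁ = 18430/285 = 64.68 MPa, tensile.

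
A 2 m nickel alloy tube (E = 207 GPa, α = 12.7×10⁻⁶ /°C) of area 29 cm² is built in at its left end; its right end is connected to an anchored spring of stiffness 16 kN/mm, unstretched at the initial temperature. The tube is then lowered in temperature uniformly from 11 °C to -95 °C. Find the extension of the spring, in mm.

The unrestrained thermal change is αΔT L = 12.7×10⁻⁶ × 106 × 2000 = 2.692 mm.
Let P be the tensile force in the spring. The tube extends elastically by PL/(AE) and the spring stretches by P/k; together these equal δ_free.
P [ L/(AE) + 1/k ] = δ_free → P [ 2000/(2900×207×10³) + 1/(16×10³) ] = 2.692.
P = 2.692 / 6.583×10⁻⁵ = 40900 N.
Spring extension = P/k = 40900/(16×10³) = 2.556 mm.

δ ≈ 2.56 mm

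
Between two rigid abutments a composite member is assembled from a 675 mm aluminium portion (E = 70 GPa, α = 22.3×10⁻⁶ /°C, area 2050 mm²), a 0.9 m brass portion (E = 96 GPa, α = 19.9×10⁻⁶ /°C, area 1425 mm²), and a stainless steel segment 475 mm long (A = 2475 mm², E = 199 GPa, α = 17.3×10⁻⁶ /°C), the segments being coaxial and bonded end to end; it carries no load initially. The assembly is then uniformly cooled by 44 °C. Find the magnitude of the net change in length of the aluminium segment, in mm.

With the walls removed the bar would change length by δ_free = Σ αᵢΔT Lᵢ = 22.3×10⁻⁶×44×675 + 19.9×10⁻⁶×44×900 + 17.3×10⁻⁶×44×475 = 1.812 mm.
The rigid supports impose zero overall length change; the single axial force P common to all segments must satisfy P Σ Lᵢ/(AᵢEᵢ) = δ_free.
Σ Lᵢ/(AᵢEᵢ) = 675/(2050×70×10³) + 900/(1425×96×10³) + 475/(2475×199×10³) = 1.225×10⁻⁵ mm/N.
So P = 1.812 / 1.225×10⁻⁵ = 147.9 kN, tensile.
For the aluminium segment, free thermal change = 22.3×10⁻⁶×44×675 = 0.6623 mm and elastic change from P = 147900×675/(2050×70×10³) = 0.6959 mm; these oppose, so the net change is 0.0336 mm (segment lengthens).

|ΔL| ≈ 0.0336 mm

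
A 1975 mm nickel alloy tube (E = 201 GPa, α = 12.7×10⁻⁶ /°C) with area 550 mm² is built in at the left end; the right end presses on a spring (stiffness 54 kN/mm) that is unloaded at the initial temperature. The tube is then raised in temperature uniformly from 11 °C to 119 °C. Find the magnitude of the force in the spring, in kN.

The unrestrained thermal change is αΔT L = 12.7×10⁻⁶ × 108 × 1975 = 2.709 mm.
Let P be the compressive force at the spring. The tube shortens elastically by PL/(AE) and the spring compresses by P/k; together these equal δ_free.
So P = δ_free / [L/(AE) + 1/k] = 2.709 / [ 1975/(550×201×10³) + 1/(54×10³) ].
P = 2.709 / 3.638×10⁻⁵ = 74450 N.

P ≈ 74.5 kN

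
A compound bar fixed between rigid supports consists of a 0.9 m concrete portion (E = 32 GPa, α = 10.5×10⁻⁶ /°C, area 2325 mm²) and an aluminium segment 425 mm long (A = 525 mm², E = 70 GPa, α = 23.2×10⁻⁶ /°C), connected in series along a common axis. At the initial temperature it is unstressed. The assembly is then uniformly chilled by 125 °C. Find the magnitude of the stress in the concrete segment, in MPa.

σ ≈ 43.9 MPa (tensile)

Free thermal contraction of the whole bar: Σ αᵢΔT Lᵢ = 10.5×10⁻⁶×125×900 + 23.2×10⁻⁶×125×425 = 2.414 mm.
The rigid supports impose zero overall length change; the single axial force P common to all segments must satisfy P Σ Lᵢ/(AᵢEᵢ) = δ_free.
Σ Lᵢ/(AᵢEᵢ) = 900/(2325×32×10³) + 425/(525×70×10³) = 2.366×10⁻⁵ mm/N.
P = 2.414 / 2.366×10⁻⁵ = 102000 N = 102 kN, tensile.
σ_{concrete} = P / A = 102000 / 2325 = 43.88 MPa.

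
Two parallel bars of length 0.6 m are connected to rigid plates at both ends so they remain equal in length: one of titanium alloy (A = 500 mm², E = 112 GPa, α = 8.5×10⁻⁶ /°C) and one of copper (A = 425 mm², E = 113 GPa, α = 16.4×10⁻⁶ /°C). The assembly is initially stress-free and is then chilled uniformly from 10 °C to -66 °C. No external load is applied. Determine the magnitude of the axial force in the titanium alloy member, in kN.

P ≈ 15.5 kN (compressive in the titanium alloy)

The copper has the larger α, so on cooling it would change length more than the titanium alloy if both were free. The rigid plates force a common final length, so the copper is put into tension and the titanium alloy into compression, with equal and opposite forces P (no external load).
Equating the net (thermal + elastic) strains gives |α₁ − α₂|·ΔT = P·[1/(A₁E₁) + 1/(A₂E₂)].
|α₁ − α₂|·ΔT = 7.9×10⁻⁶ × 76 = 0.0006004.
1/(A₁E₁) + 1/(A₂E₂) = 1/(500×112×10³) + 1/(425×113×10³) = 3.868×10⁻⁸ N⁻¹.
P = 0.0006004 / 3.868×10⁻⁸ = 15520 N = 15.52 kN.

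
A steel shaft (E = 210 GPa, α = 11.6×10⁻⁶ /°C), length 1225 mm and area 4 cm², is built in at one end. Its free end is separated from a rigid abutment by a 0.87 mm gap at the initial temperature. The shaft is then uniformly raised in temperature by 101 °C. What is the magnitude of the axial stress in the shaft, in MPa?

Free thermal elongation = αΔT L = 11.6×10⁻⁶ × 101 × 1225 = 1.435 mm.
The gap closes (δ_free > 0.87 mm) and the wall then resists a further 1.435 − 0.87 = 0.5652 mm of expansion.
Compatibility: PL/(AE) = 0.5652 mm, so σ = P/A = E × (0.5652/1225) = 96.89 MPa.

σ ≈ 96.9 MPa (compressive)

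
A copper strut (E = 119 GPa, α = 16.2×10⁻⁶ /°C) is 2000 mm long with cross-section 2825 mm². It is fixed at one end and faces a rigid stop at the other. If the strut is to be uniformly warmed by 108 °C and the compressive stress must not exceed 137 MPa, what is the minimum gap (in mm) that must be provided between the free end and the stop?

g ≈ 1.2 mm

With no wall the strut would lengthen by αΔT L = 16.2×10⁻⁶ × 108 × 2000 = 3.499 mm.
A stress of 137 MPa corresponds to the wall pushing the strut back by σL/E = 137×2000/(119×10³) = 2.303 mm.
The gap must absorb the remainder: g_min = 3.499 − 2.303 = 1.197 mm.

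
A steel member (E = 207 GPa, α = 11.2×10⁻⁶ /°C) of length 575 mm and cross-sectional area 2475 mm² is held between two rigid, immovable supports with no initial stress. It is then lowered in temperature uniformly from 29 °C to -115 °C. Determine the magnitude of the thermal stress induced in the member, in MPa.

σ ≈ 334 MPa (tensile)

With length fixed, the mechanical strain must cancel the thermal strain αΔT = 11.2×10⁻⁶ × 144 = 1612.8×10⁻⁶.
The stress required to suppress this strain is σ = Eε = 207×10³ × 1612.8×10⁻⁶ = 333.8 MPa, tensile since the member is trying to contract.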